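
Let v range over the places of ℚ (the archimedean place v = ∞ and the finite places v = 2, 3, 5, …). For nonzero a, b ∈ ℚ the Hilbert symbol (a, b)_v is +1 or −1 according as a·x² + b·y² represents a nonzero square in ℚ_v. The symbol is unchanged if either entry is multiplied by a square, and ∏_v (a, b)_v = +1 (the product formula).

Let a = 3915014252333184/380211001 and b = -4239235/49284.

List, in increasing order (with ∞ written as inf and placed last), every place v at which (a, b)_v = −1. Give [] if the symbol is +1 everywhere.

(a, b) ≡ (546, -715) mod (ℚ^×)²; places V = {2, 3, 5, 7, 11, 13, 17, 23, 31, 37, ∞}.
(a,b)_23: α=2, u≡11; β=0, v≡21 (mod 23); (11|23)=-1, (21|23)=-1; sign (−1)^0·-1^0·-1^2 = +1.
(a,b)_37: α=-2, u≡21; β=-2, v≡34 (mod 37); (21|37)=+1, (34|37)=+1; sign (−1)^0·+1^-2·+1^-2 = +1.
(a,b)_7: α=5, u≡4; β=2, v≡3 (mod 7); (4|7)=+1, (3|7)=-1; sign (−1)^0·+1^2·-1^5 = -1.
(a,b)_5: α=0, u≡4; β=1, v≡2 (mod 5); (4|5)=+1, (2|5)=-1; sign (−1)^0·+1^1·-1^0 = +1.
(a,b)_∞: sgn(546)=+, sgn(-715)=−, so +1.
(a,b)_2: α=7, β=-2; u≡1, v≡5 (mod 8); ε(u)ε(v)=0·0, αω(v)=7·1, βω(u)=-2·0; sum ≡ 1  ⇒  -1.
(a,b)_11: α=2, u≡10; β=3, v≡4 (mod 11); (10|11)=-1, (4|11)=+1; sign (−1)^0·-1^3·+1^2 = -1.
(a,b)_31: α=-2, u≡9; β=0, v≡13 (mod 31); (9|31)=+1, (13|31)=-1; sign (−1)^0·+1^0·-1^-2 = +1.
(a,b)_3: α=7, u≡2; β=-2, v≡2 (mod 3); (2|3)=-1, (2|3)=-1; sign (−1)^0·-1^-2·-1^7 = -1.
(a,b)_17: α=-2, u≡4; β=0, v≡4 (mod 17); (4|17)=+1, (4|17)=+1; sign (−1)^0·+1^0·+1^-2 = +1.
(a,b)_13: α=1, u≡3; β=1, v≡10 (mod 13); (3|13)=+1, (10|13)=+1; sign (−1)^0·+1^1·+1^1 = +1.
|Ram(546, -715)| = 4, even; anisotropic at {2, 3, 7, 11}.

[2, 3, 7, 11]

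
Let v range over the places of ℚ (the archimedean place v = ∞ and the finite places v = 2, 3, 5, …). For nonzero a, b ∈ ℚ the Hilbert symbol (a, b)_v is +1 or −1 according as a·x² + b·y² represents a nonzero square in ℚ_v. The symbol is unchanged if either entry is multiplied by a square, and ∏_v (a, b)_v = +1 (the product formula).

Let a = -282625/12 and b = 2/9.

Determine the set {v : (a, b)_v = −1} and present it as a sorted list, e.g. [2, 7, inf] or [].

[2, 3, 5, 19]

(a, b) ≡ (-33915, 2) mod (ℚ^×)²; places V = {2, 3, 5, 7, 17, 19, ∞}.
(a,b)_17: α=1, u≡10; β=0, v≡4 (mod 17); (10|17)=-1, (4|17)=+1; sign (−1)^0·-1^0·+1^1 = +1.
(a,b)_3: α=-1, u≡2; β=-2, v≡2 (mod 3); (2|3)=-1, (2|3)=-1; sign (−1)^0·-1^-2·-1^-1 = -1.
(a,b)_7: α=1, u≡3; β=0, v≡1 (mod 7); (3|7)=-1, (1|7)=+1; sign (−1)^0·-1^0·+1^1 = +1.
(a,b)_5: α=3, u≡2; β=0, v≡3 (mod 5); (2|5)=-1, (3|5)=-1; sign (−1)^0·-1^0·-1^3 = -1.
(a,b)_19: α=1, u≡16; β=0, v≡15 (mod 19); (16|19)=+1, (15|19)=-1; sign (−1)^0·+1^0·-1^1 = -1.
(a,b)_2: α=-2, β=1; u≡5, v≡1 (mod 8); ε(u)ε(v)=0·0, αω(v)=-2·0, βω(u)=1·1; sum ≡ 1  ⇒  -1.
(a,b)_∞: sgn(-33915)=−, sgn(2)=+, so +1.
|Ram(-33915, 2)| = 4, even; anisotropic at {2, 3, 5, 19}.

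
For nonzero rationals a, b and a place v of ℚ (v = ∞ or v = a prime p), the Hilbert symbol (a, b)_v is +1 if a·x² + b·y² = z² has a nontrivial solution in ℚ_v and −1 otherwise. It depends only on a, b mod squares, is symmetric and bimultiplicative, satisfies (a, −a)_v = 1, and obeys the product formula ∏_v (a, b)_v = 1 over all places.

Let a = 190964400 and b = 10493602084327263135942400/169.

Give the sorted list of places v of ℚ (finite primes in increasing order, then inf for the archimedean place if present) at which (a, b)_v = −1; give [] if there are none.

Mod squares: a ≡ 477411, b ≡ 6919. Check v ∈ {∞, 2, 3, 5, 7, 11, 13, 17, 19, 23, 37}.
v=17: a=17^1·(≡8), b=17^3·(≡16) mod 17; (8|17)=+1, (16|17)=+1; (−1)^{1·3·8}·(+1)^3·(+1)^1 = +1.
v=13: a=13^0·(≡3), b=13^-2·(≡4) mod 13; (3|13)=+1, (4|13)=+1; (−1)^{0·-2·6}·(+1)^-2·(+1)^0 = +1.
v=19: a=19^0·(≡17), b=19^2·(≡10) mod 19; (17|19)=+1, (10|19)=-1; (−1)^{0·2·9}·(+1)^2·(-1)^0 = +1.
v=37: a=37^1·(≡33), b=37^3·(≡15) mod 37; (33|37)=+1, (15|37)=-1; (−1)^{1·3·18}·(+1)^3·(-1)^1 = -1.
v=23: a=23^1·(≡7), b=23^4·(≡19) mod 23; (7|23)=-1, (19|23)=-1; (−1)^{1·4·11}·(-1)^4·(-1)^1 = -1.
v=7: a=7^0·(≡4), b=7^2·(≡5) mod 7; (4|7)=+1, (5|7)=-1; (−1)^{0·2·3}·(+1)^2·(-1)^0 = +1.
v=∞: 477411 > 0 and 6919 > 0  ⇒  (a,b)_∞ = +1.
v=5: a=5^2·(≡1), b=5^2·(≡4) mod 5; (1|5)=+1, (4|5)=+1; (−1)^{2·2·2}·(+1)^2·(+1)^2 = +1.
v=3: a=3^1·(≡2), b=3^0·(≡1) mod 3; (2|3)=-1, (1|3)=+1; (−1)^{1·0·1}·(-1)^0·(+1)^1 = +1.
v=11: a=11^1·(≡2), b=11^3·(≡7) mod 11; (2|11)=-1, (7|11)=-1; (−1)^{1·3·5}·(-1)^3·(-1)^1 = -1.
v=2: v_2(a)=4, v_2(b)=8; units ≡ 3, 7 (mod 8); ε·ε+αω+βω = 1·1+4·0+8·1 ≡ 1  ⇒  (a,b)_2 = -1.
Ram(477411, 6919) = {2, 11, 23, 37}; no ℚ_2-point on the conic.

[2, 11, 23, 37]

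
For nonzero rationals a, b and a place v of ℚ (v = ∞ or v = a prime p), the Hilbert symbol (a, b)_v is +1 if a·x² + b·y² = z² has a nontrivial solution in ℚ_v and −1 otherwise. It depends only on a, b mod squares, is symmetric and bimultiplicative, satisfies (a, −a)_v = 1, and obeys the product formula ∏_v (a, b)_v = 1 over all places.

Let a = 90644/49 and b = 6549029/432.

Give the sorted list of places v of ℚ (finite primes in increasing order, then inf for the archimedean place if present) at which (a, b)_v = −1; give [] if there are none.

(a, b) ≡ (22661, 67983) mod (ℚ^×)²; places V = {2, 3, 7, 17, 31, 43, ∞}.
(a,b)_2: α=2, β=-4; u≡5, v≡7 (mod 8); ε(u)ε(v)=0·1, αω(v)=2·0, βω(u)=-4·1; sum ≡ 0  ⇒  +1.
(a,b)_17: α=1, u≡3; β=3, v≡1 (mod 17); (3|17)=-1, (1|17)=+1; sign (−1)^0·-1^3·+1^1 = -1.
(a,b)_∞: sgn(22661)=+, sgn(67983)=+, so +1.
(a,b)_7: α=-2, u≡1; β=0, v≡5 (mod 7); (1|7)=+1, (5|7)=-1; sign (−1)^0·+1^0·-1^-2 = +1.
(a,b)_43: α=1, u≡36; β=1, v≡20 (mod 43); (36|43)=+1, (20|43)=-1; sign (−1)^1·+1^1·-1^1 = +1.
(a,b)_3: α=0, u≡2; β=-3, v≡2 (mod 3); (2|3)=-1, (2|3)=-1; sign (−1)^0·-1^-3·-1^0 = -1.
(a,b)_31: α=1, u≡4; β=1, v≡3 (mod 31); (4|31)=+1, (3|31)=-1; sign (−1)^1·+1^1·-1^1 = +1.
|Ram(22661, 67983)| = 2, even; anisotropic at {3, 17}.

[3, 17]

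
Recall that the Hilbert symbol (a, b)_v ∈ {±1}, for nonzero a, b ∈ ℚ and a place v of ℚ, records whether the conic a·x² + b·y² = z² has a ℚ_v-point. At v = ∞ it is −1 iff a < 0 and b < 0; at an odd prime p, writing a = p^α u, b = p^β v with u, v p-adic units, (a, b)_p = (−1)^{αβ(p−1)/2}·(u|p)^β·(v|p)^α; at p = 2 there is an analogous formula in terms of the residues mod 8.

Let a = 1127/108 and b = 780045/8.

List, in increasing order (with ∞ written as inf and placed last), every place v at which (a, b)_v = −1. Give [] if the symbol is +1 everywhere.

[2, 7, 19, 23]

(a, b) ≡ (69, 1560090) mod (ℚ^×)²; places V = {2, 3, 5, 7, 17, 19, 23, ∞}.
(a,b)_∞: sgn(69)=+, sgn(1560090)=+, so +1.
(a,b)_5: α=0, u≡4; β=1, v≡3 (mod 5); (4|5)=+1, (3|5)=-1; sign (−1)^0·+1^1·-1^0 = +1.
(a,b)_19: α=0, u≡18; β=1, v≡9 (mod 19); (18|19)=-1, (9|19)=+1; sign (−1)^0·-1^1·+1^0 = -1.
(a,b)_17: α=0, u≡15; β=1, v≡13 (mod 17); (15|17)=+1, (13|17)=+1; sign (−1)^0·+1^1·+1^0 = +1.
(a,b)_3: α=-3, u≡2; β=1, v≡1 (mod 3); (2|3)=-1, (1|3)=+1; sign (−1)^1·-1^1·+1^-3 = +1.
(a,b)_7: α=2, u≡3; β=1, v≡2 (mod 7); (3|7)=-1, (2|7)=+1; sign (−1)^0·-1^1·+1^2 = -1.
(a,b)_23: α=1, u≡16; β=1, v≡16 (mod 23); (16|23)=+1, (16|23)=+1; sign (−1)^1·+1^1·+1^1 = -1.
(a,b)_2: α=-2, β=-3; u≡5, v≡5 (mod 8); ε(u)ε(v)=0·0, αω(v)=-2·1, βω(u)=-3·1; sum ≡ 1  ⇒  -1.
(69, 1560090 / ℚ) ramifies at {2, 7, 19, 23}: a division algebra.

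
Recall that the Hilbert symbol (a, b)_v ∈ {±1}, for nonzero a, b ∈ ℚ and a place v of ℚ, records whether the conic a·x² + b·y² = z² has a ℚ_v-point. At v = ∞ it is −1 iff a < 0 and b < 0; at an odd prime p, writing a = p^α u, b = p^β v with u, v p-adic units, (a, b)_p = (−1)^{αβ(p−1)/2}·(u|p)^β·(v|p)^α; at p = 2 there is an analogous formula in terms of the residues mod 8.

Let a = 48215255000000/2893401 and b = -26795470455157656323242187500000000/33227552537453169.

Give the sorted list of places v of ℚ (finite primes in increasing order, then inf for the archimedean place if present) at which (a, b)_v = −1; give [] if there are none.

[5, 19, 37, 43]

Mod squares: a ≡ 48215255, b ≡ -11803. Check v ∈ {∞, 2, 3, 5, 7, 11, 19, 29, 37, 43}.
v=3: a=3^-10·(≡2), b=3^-24·(≡2) mod 3; (2|3)=-1, (2|3)=-1; (−1)^{-10·-24·1}·(-1)^-24·(-1)^-10 = +1.
v=∞: 48215255 > 0 and -11803 < 0  ⇒  (a,b)_∞ = +1.
v=7: a=7^-2·(≡1), b=7^-6·(≡6) mod 7; (1|7)=+1, (6|7)=-1; (−1)^{-2·-6·3}·(+1)^-6·(-1)^-2 = +1.
v=29: a=29^1·(≡20), b=29^3·(≡6) mod 29; (20|29)=+1, (6|29)=+1; (−1)^{1·3·14}·(+1)^3·(+1)^1 = +1.
v=19: a=19^1·(≡11), b=19^2·(≡18) mod 19; (11|19)=+1, (18|19)=-1; (−1)^{1·2·9}·(+1)^2·(-1)^1 = -1.
v=5: a=5^7·(≡4), b=5^20·(≡3) mod 5; (4|5)=+1, (3|5)=-1; (−1)^{7·20·2}·(+1)^20·(-1)^7 = -1.
v=2: v_2(a)=6, v_2(b)=8; units ≡ 7, 5 (mod 8); ε·ε+αω+βω = 1·0+6·1+8·0 ≡ 0  ⇒  (a,b)_2 = +1.
v=11: a=11^1·(≡7), b=11^3·(≡4) mod 11; (7|11)=-1, (4|11)=+1; (−1)^{1·3·5}·(-1)^3·(+1)^1 = +1.
v=37: a=37^1·(≡12), b=37^3·(≡35) mod 37; (12|37)=+1, (35|37)=-1; (−1)^{1·3·18}·(+1)^3·(-1)^1 = -1.
v=43: a=43^1·(≡35), b=43^2·(≡19) mod 43; (35|43)=+1, (19|43)=-1; (−1)^{1·2·21}·(+1)^2·(-1)^1 = -1.
Ram(48215255, -11803) = {5, 19, 37, 43}; no ℚ_5-point on the conic.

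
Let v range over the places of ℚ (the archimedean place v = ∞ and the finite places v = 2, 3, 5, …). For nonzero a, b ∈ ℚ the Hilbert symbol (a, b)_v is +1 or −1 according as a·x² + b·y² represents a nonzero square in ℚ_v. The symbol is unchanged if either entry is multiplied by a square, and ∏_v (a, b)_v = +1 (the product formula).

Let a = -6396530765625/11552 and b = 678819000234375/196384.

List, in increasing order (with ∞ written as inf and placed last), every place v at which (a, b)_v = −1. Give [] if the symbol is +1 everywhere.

[2, 5, 7, 11]

Mod squares: a ≡ -9282, b ≡ 510510. Check v ∈ {∞, 2, 3, 5, 7, 11, 13, 17, 19}.
v=3: a=3^7·(≡2), b=3^11·(≡1) mod 3; (2|3)=-1, (1|3)=+1; (−1)^{7·11·1}·(-1)^11·(+1)^7 = +1.
v=19: a=19^-2·(≡4), b=19^-2·(≡13) mod 19; (4|19)=+1, (13|19)=-1; (−1)^{-2·-2·9}·(+1)^-2·(-1)^-2 = +1.
v=13: a=13^1·(≡3), b=13^1·(≡10) mod 13; (3|13)=+1, (10|13)=+1; (−1)^{1·1·6}·(+1)^1·(+1)^1 = +1.
v=11: a=11^2·(≡2), b=11^1·(≡3) mod 11; (2|11)=-1, (3|11)=+1; (−1)^{2·1·5}·(-1)^1·(+1)^2 = -1.
v=2: v_2(a)=-5, v_2(b)=-5; units ≡ 7, 7 (mod 8); ε·ε+αω+βω = 1·1+-5·0+-5·0 ≡ 1  ⇒  (a,b)_2 = -1.
v=∞: -9282 < 0 and 510510 > 0  ⇒  (a,b)_∞ = +1.
v=7: a=7^1·(≡2), b=7^3·(≡2) mod 7; (2|7)=+1, (2|7)=+1; (−1)^{1·3·3}·(+1)^3·(+1)^1 = -1.
v=17: a=17^1·(≡16), b=17^-1·(≡16) mod 17; (16|17)=+1, (16|17)=+1; (−1)^{1·-1·8}·(+1)^-1·(+1)^1 = +1.
v=5: a=5^6·(≡3), b=5^7·(≡2) mod 5; (3|5)=-1, (2|5)=-1; (−1)^{6·7·2}·(-1)^7·(-1)^6 = -1.
|Ram(-9282, 510510)| = 4, even; anisotropic at {2, 5, 7, 11}.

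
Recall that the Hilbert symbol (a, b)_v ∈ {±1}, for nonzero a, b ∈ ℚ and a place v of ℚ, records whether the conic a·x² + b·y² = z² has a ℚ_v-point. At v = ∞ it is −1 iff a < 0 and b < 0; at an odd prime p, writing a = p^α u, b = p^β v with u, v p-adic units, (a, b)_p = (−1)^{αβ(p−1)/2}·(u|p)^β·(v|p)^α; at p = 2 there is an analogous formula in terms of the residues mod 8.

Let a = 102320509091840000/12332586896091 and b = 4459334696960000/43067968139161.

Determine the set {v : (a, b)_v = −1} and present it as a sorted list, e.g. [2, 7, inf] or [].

[11, 13]

(a, b) ≡ (286, 11) mod (ℚ^×)²; places V = {2, 3, 5, 7, 11, 13, 19, 29, 53, ∞}.
(a,b)_19: α=0, u≡7; β=-4, v≡16 (mod 19); (7|19)=+1, (16|19)=+1; sign (−1)^0·+1^-4·+1^0 = +1.
(a,b)_13: α=5, u≡3; β=2, v≡8 (mod 13); (3|13)=+1, (8|13)=-1; sign (−1)^0·+1^2·-1^5 = -1.
(a,b)_7: α=-12, u≡5; β=-6, v≡1 (mod 7); (5|7)=-1, (1|7)=+1; sign (−1)^0·-1^-6·+1^-12 = +1.
(a,b)_3: α=-4, u≡1; β=0, v≡2 (mod 3); (1|3)=+1, (2|3)=-1; sign (−1)^0·+1^0·-1^-4 = +1.
(a,b)_5: α=4, u≡4; β=4, v≡1 (mod 5); (4|5)=+1, (1|5)=+1; sign (−1)^0·+1^4·+1^4 = +1.
(a,b)_2: α=19, β=18; u≡7, v≡3 (mod 8); ε(u)ε(v)=1·1, αω(v)=19·1, βω(u)=18·0; sum ≡ 0  ⇒  +1.
(a,b)_29: α=2, u≡24; β=0, v≡8 (mod 29); (24|29)=+1, (8|29)=-1; sign (−1)^0·+1^0·-1^2 = +1.
(a,b)_53: α=0, u≡48; β=-2, v≡1 (mod 53); (48|53)=-1, (1|53)=+1; sign (−1)^0·-1^-2·+1^0 = +1.
(a,b)_11: α=-1, u≡3; β=5, v≡1 (mod 11); (3|11)=+1, (1|11)=+1; sign (−1)^1·+1^5·+1^-1 = -1.
(a,b)_∞: sgn(286)=+, sgn(11)=+, so +1.
(286, 11 / ℚ) ramifies at {11, 13}: a division algebra.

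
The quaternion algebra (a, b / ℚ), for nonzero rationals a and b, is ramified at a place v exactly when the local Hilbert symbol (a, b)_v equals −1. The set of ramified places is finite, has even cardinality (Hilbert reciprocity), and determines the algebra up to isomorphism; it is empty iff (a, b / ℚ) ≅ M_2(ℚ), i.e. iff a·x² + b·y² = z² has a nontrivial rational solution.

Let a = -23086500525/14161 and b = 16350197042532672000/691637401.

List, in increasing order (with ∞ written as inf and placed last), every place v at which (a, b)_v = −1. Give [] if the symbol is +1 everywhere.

(a, b) ≡ (-29, 16530) mod (ℚ^×)²; places V = {2, 3, 5, 7, 11, 13, 17, 19, 29, ∞}.
(a,b)_13: α=0, u≡4; β=-2, v≡7 (mod 13); (4|13)=+1, (7|13)=-1; sign (−1)^0·+1^-2·-1^0 = +1.
(a,b)_2: α=0, β=9; u≡3, v≡1 (mod 8); ε(u)ε(v)=1·0, αω(v)=0·0, βω(u)=9·1; sum ≡ 1  ⇒  -1.
(a,b)_5: α=2, u≡4; β=3, v≡1 (mod 5); (4|5)=+1, (1|5)=+1; sign (−1)^0·+1^3·+1^2 = +1.
(a,b)_19: α=2, u≡4; β=5, v≡10 (mod 19); (4|19)=+1, (10|19)=-1; sign (−1)^0·+1^5·-1^2 = +1.
(a,b)_11: α=2, u≡4; β=4, v≡2 (mod 11); (4|11)=+1, (2|11)=-1; sign (−1)^0·+1^4·-1^2 = +1.
(a,b)_∞: sgn(-29)=−, sgn(16530)=+, so +1.
(a,b)_29: α=1, u≡6; β=1, v≡21 (mod 29); (6|29)=+1, (21|29)=-1; sign (−1)^0·+1^1·-1^1 = -1.
(a,b)_3: α=6, u≡1; β=5, v≡2 (mod 3); (1|3)=+1, (2|3)=-1; sign (−1)^0·+1^5·-1^6 = +1.
(a,b)_7: α=-2, u≡5; β=-2, v≡6 (mod 7); (5|7)=-1, (6|7)=-1; sign (−1)^0·-1^-2·-1^-2 = +1.
(a,b)_17: α=-2, u≡14; β=-4, v≡10 (mod 17); (14|17)=-1, (10|17)=-1; sign (−1)^0·-1^-4·-1^-2 = +1.
Ram(-29, 16530) = {2, 29}; no ℚ_2-point on the conic.

[2, 29]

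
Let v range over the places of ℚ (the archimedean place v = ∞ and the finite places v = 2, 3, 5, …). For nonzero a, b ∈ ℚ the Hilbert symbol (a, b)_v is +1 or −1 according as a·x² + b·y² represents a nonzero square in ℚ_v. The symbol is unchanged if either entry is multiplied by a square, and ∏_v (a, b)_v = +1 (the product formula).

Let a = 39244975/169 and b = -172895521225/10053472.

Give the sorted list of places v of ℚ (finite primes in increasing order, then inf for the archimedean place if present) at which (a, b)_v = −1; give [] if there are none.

[19, 37]

Mod squares: a ≡ 1569799, b ≡ -3105062422. Check v ∈ {∞, 2, 5, 7, 11, 13, 19, 23, 29, 37, 43}.
v=13: a=13^-2·(≡3), b=13^-4·(≡2) mod 13; (3|13)=+1, (2|13)=-1; (−1)^{-2·-4·6}·(+1)^-4·(-1)^-2 = +1.
v=23: a=23^0·(≡18), b=23^1·(≡9) mod 23; (18|23)=+1, (9|23)=+1; (−1)^{0·1·11}·(+1)^1·(+1)^0 = +1.
v=2: v_2(a)=0, v_2(b)=-5; units ≡ 7, 5 (mod 8); ε·ε+αω+βω = 1·0+0·1+-5·0 ≡ 0  ⇒  (a,b)_2 = +1.
v=∞: 1569799 > 0 and -3105062422 < 0  ⇒  (a,b)_∞ = +1.
v=29: a=29^1·(≡2), b=29^1·(≡19) mod 29; (2|29)=-1, (19|29)=-1; (−1)^{1·1·14}·(-1)^1·(-1)^1 = +1.
v=43: a=43^0·(≡31), b=43^1·(≡25) mod 43; (31|43)=+1, (25|43)=+1; (−1)^{0·1·21}·(+1)^1·(+1)^0 = +1.
v=5: a=5^2·(≡1), b=5^2·(≡3) mod 5; (1|5)=+1, (3|5)=-1; (−1)^{2·2·2}·(+1)^2·(-1)^2 = +1.
v=37: a=37^1·(≡28), b=37^1·(≡19) mod 37; (28|37)=+1, (19|37)=-1; (−1)^{1·1·18}·(+1)^1·(-1)^1 = -1.
v=7: a=7^1·(≡6), b=7^3·(≡2) mod 7; (6|7)=-1, (2|7)=+1; (−1)^{1·3·3}·(-1)^3·(+1)^1 = +1.
v=11: a=11^1·(≡10), b=11^-1·(≡4) mod 11; (10|11)=-1, (4|11)=+1; (−1)^{1·-1·5}·(-1)^-1·(+1)^1 = +1.
v=19: a=19^1·(≡11), b=19^1·(≡11) mod 19; (11|19)=+1, (11|19)=+1; (−1)^{1·1·9}·(+1)^1·(+1)^1 = -1.
(1569799, -3105062422 / ℚ) ramifies at {19, 37}: a division algebra.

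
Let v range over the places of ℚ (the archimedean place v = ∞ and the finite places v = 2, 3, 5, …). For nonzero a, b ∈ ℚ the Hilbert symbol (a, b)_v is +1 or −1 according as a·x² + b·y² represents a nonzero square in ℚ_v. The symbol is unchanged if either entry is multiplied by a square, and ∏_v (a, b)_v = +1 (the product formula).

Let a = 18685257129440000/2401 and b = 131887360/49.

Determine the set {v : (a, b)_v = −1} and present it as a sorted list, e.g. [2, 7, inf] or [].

Mod squares: a ≡ 11, b ≡ 515185. Check v ∈ {∞, 2, 5, 7, 11, 17, 19, 29}.
v=17: a=17^2·(≡10), b=17^1·(≡3) mod 17; (10|17)=-1, (3|17)=-1; (−1)^{2·1·8}·(-1)^1·(-1)^2 = -1.
v=11: a=11^3·(≡5), b=11^1·(≡7) mod 11; (5|11)=+1, (7|11)=-1; (−1)^{3·1·5}·(+1)^1·(-1)^3 = +1.
v=19: a=19^2·(≡11), b=19^1·(≡12) mod 19; (11|19)=+1, (12|19)=-1; (−1)^{2·1·9}·(+1)^1·(-1)^2 = +1.
v=7: a=7^-4·(≡1), b=7^-2·(≡3) mod 7; (1|7)=+1, (3|7)=-1; (−1)^{-4·-2·3}·(+1)^-2·(-1)^-4 = +1.
v=∞: 11 > 0 and 515185 > 0  ⇒  (a,b)_∞ = +1.
v=2: v_2(a)=8, v_2(b)=8; units ≡ 3, 1 (mod 8); ε·ε+αω+βω = 1·0+8·0+8·1 ≡ 0  ⇒  (a,b)_2 = +1.
v=29: a=29^2·(≡27), b=29^1·(≡3) mod 29; (27|29)=-1, (3|29)=-1; (−1)^{2·1·14}·(-1)^1·(-1)^2 = -1.
v=5: a=5^4·(≡4), b=5^1·(≡3) mod 5; (4|5)=+1, (3|5)=-1; (−1)^{4·1·2}·(+1)^1·(-1)^4 = +1.
|Ram(11, 515185)| = 2, even; anisotropic at {17, 29}.

[17, 29]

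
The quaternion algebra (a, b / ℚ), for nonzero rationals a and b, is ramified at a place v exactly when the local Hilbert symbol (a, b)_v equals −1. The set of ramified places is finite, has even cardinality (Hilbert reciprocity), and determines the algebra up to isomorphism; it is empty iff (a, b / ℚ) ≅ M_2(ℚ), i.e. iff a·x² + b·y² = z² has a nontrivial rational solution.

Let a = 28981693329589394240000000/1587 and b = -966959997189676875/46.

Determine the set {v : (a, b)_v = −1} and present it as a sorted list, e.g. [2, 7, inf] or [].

(a, b) ≡ (53295, -9338) mod (ℚ^×)²; places V = {2, 3, 5, 7, 11, 17, 19, 23, 29, 37, ∞}.
(a,b)_29: α=2, u≡22; β=1, v≡26 (mod 29); (22|29)=+1, (26|29)=-1; sign (−1)^0·+1^1·-1^2 = +1.
(a,b)_19: α=3, u≡12; β=2, v≡3 (mod 19); (12|19)=-1, (3|19)=-1; sign (−1)^0·-1^2·-1^3 = -1.
(a,b)_2: α=12, β=-1; u≡7, v≡3 (mod 8); ε(u)ε(v)=1·1, αω(v)=12·1, βω(u)=-1·0; sum ≡ 1  ⇒  -1.
(a,b)_17: α=3, u≡3; β=2, v≡7 (mod 17); (3|17)=-1, (7|17)=-1; sign (−1)^0·-1^2·-1^3 = -1.
(a,b)_23: α=-2, u≡1; β=-1, v≡4 (mod 23); (1|23)=+1, (4|23)=+1; sign (−1)^0·+1^-1·+1^-2 = +1.
(a,b)_3: α=-1, u≡2; β=2, v≡1 (mod 3); (2|3)=-1, (1|3)=+1; sign (−1)^0·-1^2·+1^-1 = +1.
(a,b)_∞: sgn(53295)=+, sgn(-9338)=−, so +1.
(a,b)_11: α=3, u≡1; β=2, v≡4 (mod 11); (1|11)=+1, (4|11)=+1; sign (−1)^0·+1^2·+1^3 = +1.
(a,b)_7: α=4, u≡1; β=3, v≡6 (mod 7); (1|7)=+1, (6|7)=-1; sign (−1)^0·+1^3·-1^4 = +1.
(a,b)_5: α=7, u≡1; β=4, v≡2 (mod 5); (1|5)=+1, (2|5)=-1; sign (−1)^0·+1^4·-1^7 = -1.
(a,b)_37: α=0, u≡19; β=2, v≡13 (mod 37); (19|37)=-1, (13|37)=-1; sign (−1)^0·-1^2·-1^0 = +1.
|Ram(53295, -9338)| = 4, even; anisotropic at {2, 5, 17, 19}.

[2, 5, 17, 19]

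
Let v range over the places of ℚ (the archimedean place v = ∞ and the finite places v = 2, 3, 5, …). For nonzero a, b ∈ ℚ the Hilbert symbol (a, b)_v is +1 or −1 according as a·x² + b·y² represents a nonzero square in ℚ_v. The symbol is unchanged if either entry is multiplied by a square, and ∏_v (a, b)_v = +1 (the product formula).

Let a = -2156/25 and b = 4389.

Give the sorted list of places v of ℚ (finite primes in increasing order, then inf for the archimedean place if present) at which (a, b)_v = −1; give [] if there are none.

[7, 19]

Mod squares: a ≡ -11, b ≡ 4389. Check v ∈ {∞, 2, 3, 5, 7, 11, 19}.
v=5: a=5^-2·(≡4), b=5^0·(≡4) mod 5; (4|5)=+1, (4|5)=+1; (−1)^{-2·0·2}·(+1)^0·(+1)^-2 = +1.
v=3: a=3^0·(≡1), b=3^1·(≡2) mod 3; (1|3)=+1, (2|3)=-1; (−1)^{0·1·1}·(+1)^1·(-1)^0 = +1.
v=∞: -11 < 0 and 4389 > 0  ⇒  (a,b)_∞ = +1.
v=11: a=11^1·(≡8), b=11^1·(≡3) mod 11; (8|11)=-1, (3|11)=+1; (−1)^{1·1·5}·(-1)^1·(+1)^1 = +1.
v=2: v_2(a)=2, v_2(b)=0; units ≡ 5, 5 (mod 8); ε·ε+αω+βω = 0·0+2·1+0·1 ≡ 0  ⇒  (a,b)_2 = +1.
v=7: a=7^2·(≡3), b=7^1·(≡4) mod 7; (3|7)=-1, (4|7)=+1; (−1)^{2·1·3}·(-1)^1·(+1)^2 = -1.
v=19: a=19^0·(≡8), b=19^1·(≡3) mod 19; (8|19)=-1, (3|19)=-1; (−1)^{0·1·9}·(-1)^1·(-1)^0 = -1.
(-11, 4389 / ℚ) ramifies at {7, 19}: a division algebra.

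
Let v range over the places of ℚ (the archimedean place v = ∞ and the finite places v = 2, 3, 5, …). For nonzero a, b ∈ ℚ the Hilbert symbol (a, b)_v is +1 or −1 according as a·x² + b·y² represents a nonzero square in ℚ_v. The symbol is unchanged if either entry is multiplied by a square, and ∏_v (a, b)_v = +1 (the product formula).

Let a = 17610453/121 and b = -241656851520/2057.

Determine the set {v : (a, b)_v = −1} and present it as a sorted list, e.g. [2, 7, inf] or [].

(a, b) ≡ (493, -2465) mod (ℚ^×)²; places V = {2, 3, 5, 7, 11, 17, 29, ∞}.
(a,b)_29: α=1, u≡11; β=1, v≡15 (mod 29); (11|29)=-1, (15|29)=-1; sign (−1)^0·-1^1·-1^1 = +1.
(a,b)_7: α=2, u≡5; β=2, v≡5 (mod 7); (5|7)=-1, (5|7)=-1; sign (−1)^0·-1^2·-1^2 = +1.
(a,b)_17: α=1, u≡7; β=-1, v≡9 (mod 17); (7|17)=-1, (9|17)=+1; sign (−1)^0·-1^-1·+1^1 = -1.
(a,b)_3: α=6, u≡1; β=12, v≡1 (mod 3); (1|3)=+1, (1|3)=+1; sign (−1)^0·+1^12·+1^6 = +1.
(a,b)_∞: sgn(493)=+, sgn(-2465)=−, so +1.
(a,b)_5: α=0, u≡3; β=1, v≡3 (mod 5); (3|5)=-1, (3|5)=-1; sign (−1)^0·-1^1·-1^0 = -1.
(a,b)_11: α=-2, u≡3; β=-2, v≡8 (mod 11); (3|11)=+1, (8|11)=-1; sign (−1)^0·+1^-2·-1^-2 = +1.
(a,b)_2: α=0, β=6; u≡5, v≡7 (mod 8); ε(u)ε(v)=0·1, αω(v)=0·0, βω(u)=6·1; sum ≡ 0  ⇒  +1.
(493, -2465 / ℚ) ramifies at {5, 17}: a division algebra.

[5, 17]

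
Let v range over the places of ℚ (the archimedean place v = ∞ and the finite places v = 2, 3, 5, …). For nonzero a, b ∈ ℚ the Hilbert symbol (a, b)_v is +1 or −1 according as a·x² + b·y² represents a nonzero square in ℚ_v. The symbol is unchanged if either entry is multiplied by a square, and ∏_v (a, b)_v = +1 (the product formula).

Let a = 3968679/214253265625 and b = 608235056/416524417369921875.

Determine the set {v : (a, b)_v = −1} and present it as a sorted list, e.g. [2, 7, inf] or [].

Mod squares: a ≡ 39, b ≡ 33. Check v ∈ {∞, 2, 3, 5, 7, 11, 13, 23, 29}.
v=∞: 39 > 0 and 33 > 0  ⇒  (a,b)_∞ = +1.
v=13: a=13^1·(≡12), b=13^4·(≡2) mod 13; (12|13)=+1, (2|13)=-1; (−1)^{1·4·6}·(+1)^4·(-1)^1 = -1.
v=29: a=29^2·(≡3), b=29^0·(≡22) mod 29; (3|29)=-1, (22|29)=+1; (−1)^{2·0·14}·(-1)^0·(+1)^2 = +1.
v=2: v_2(a)=0, v_2(b)=4; units ≡ 7, 1 (mod 8); ε·ε+αω+βω = 1·0+0·0+4·0 ≡ 0  ⇒  (a,b)_2 = +1.
v=3: a=3^1·(≡1), b=3^-1·(≡2) mod 3; (1|3)=+1, (2|3)=-1; (−1)^{1·-1·1}·(+1)^-1·(-1)^1 = +1.
v=7: a=7^-2·(≡4), b=7^-4·(≡6) mod 7; (4|7)=+1, (6|7)=-1; (−1)^{-2·-4·3}·(+1)^-4·(-1)^-2 = +1.
v=23: a=23^-4·(≡6), b=23^-6·(≡21) mod 23; (6|23)=+1, (21|23)=-1; (−1)^{-4·-6·11}·(+1)^-6·(-1)^-4 = +1.
v=5: a=5^-6·(≡1), b=5^-8·(≡3) mod 5; (1|5)=+1, (3|5)=-1; (−1)^{-6·-8·2}·(+1)^-8·(-1)^-6 = +1.
v=11: a=11^2·(≡10), b=11^3·(≡1) mod 11; (10|11)=-1, (1|11)=+1; (−1)^{2·3·5}·(-1)^3·(+1)^2 = -1.
(39, 33 / ℚ) ramifies at {11, 13}: a division algebra.

[11, 13]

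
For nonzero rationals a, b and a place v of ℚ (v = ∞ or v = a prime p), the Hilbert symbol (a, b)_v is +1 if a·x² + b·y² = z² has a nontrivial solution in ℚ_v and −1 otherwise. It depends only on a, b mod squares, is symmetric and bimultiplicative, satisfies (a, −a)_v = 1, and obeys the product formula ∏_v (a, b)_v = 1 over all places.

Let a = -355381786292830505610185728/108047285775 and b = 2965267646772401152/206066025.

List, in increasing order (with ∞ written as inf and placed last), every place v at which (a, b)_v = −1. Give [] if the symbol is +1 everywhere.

[19, 41]

(a, b) ≡ (-516477, 13) mod (ℚ^×)²; places V = {2, 3, 5, 7, 11, 13, 17, 19, 23, 29, 41, ∞}.
(a,b)_2: α=10, β=10; u≡3, v≡5 (mod 8); ε(u)ε(v)=1·0, αω(v)=10·1, βω(u)=10·1; sum ≡ 0  ⇒  +1.
(a,b)_29: α=-2, u≡6; β=-2, v≡23 (mod 29); (6|29)=+1, (23|29)=+1; sign (−1)^0·+1^-2·+1^-2 = +1.
(a,b)_17: α=3, u≡13; β=2, v≡15 (mod 17); (13|17)=+1, (15|17)=+1; sign (−1)^0·+1^2·+1^3 = +1.
(a,b)_23: α=2, u≡22; β=2, v≡13 (mod 23); (22|23)=-1, (13|23)=+1; sign (−1)^0·-1^2·+1^2 = +1.
(a,b)_3: α=-3, u≡2; β=-4, v≡1 (mod 3); (2|3)=-1, (1|3)=+1; sign (−1)^0·-1^-4·+1^-3 = +1.
(a,b)_5: α=-2, u≡2; β=-2, v≡2 (mod 5); (2|5)=-1, (2|5)=-1; sign (−1)^0·-1^-2·-1^-2 = +1.
(a,b)_11: α=-4, u≡8; β=-2, v≡10 (mod 11); (8|11)=-1, (10|11)=-1; sign (−1)^0·-1^-2·-1^-4 = +1.
(a,b)_19: α=3, u≡11; β=2, v≡2 (mod 19); (11|19)=+1, (2|19)=-1; sign (−1)^0·+1^2·-1^3 = -1.
(a,b)_41: α=3, u≡36; β=2, v≡7 (mod 41); (36|41)=+1, (7|41)=-1; sign (−1)^0·+1^2·-1^3 = -1.
(a,b)_7: α=10, u≡4; β=4, v≡5 (mod 7); (4|7)=+1, (5|7)=-1; sign (−1)^0·+1^4·-1^10 = +1.
(a,b)_13: α=-1, u≡9; β=1, v≡10 (mod 13); (9|13)=+1, (10|13)=+1; sign (−1)^0·+1^1·+1^-1 = +1.
(a,b)_∞: sgn(-516477)=−, sgn(13)=+, so +1.
Ram(-516477, 13) = {19, 41}; no ℚ_19-point on the conic.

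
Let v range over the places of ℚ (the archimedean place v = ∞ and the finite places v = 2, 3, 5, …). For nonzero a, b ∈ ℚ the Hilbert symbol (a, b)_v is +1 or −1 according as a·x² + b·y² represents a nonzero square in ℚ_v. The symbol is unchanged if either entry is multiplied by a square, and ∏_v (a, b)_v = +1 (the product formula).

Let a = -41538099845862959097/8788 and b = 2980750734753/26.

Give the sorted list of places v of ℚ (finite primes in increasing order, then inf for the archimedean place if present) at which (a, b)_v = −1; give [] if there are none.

(a, b) ≡ (-2780661, 135642) mod (ℚ^×)²; places V = {2, 3, 11, 13, 37, 41, 47, 53, ∞}.
(a,b)_3: α=1, u≡2; β=1, v≡1 (mod 3); (2|3)=-1, (1|3)=+1; sign (−1)^1·-1^1·+1^1 = +1.
(a,b)_13: α=-3, u≡2; β=-1, v≡6 (mod 13); (2|13)=-1, (6|13)=-1; sign (−1)^0·-1^-1·-1^-3 = +1.
(a,b)_47: α=1, u≡13; β=1, v≡41 (mod 47); (13|47)=-1, (41|47)=-1; sign (−1)^1·-1^1·-1^1 = -1.
(a,b)_∞: sgn(-2780661)=−, sgn(135642)=+, so +1.
(a,b)_37: α=1, u≡22; β=1, v≡4 (mod 37); (22|37)=-1, (4|37)=+1; sign (−1)^0·-1^1·+1^1 = -1.
(a,b)_11: α=4, u≡2; β=2, v≡5 (mod 11); (2|11)=-1, (5|11)=+1; sign (−1)^0·-1^2·+1^4 = +1.
(a,b)_2: α=-2, β=-1; u≡3, v≡5 (mod 8); ε(u)ε(v)=1·0, αω(v)=-2·1, βω(u)=-1·1; sum ≡ 1  ⇒  -1.
(a,b)_41: α=3, u≡11; β=2, v≡28 (mod 41); (11|41)=-1, (28|41)=-1; sign (−1)^0·-1^2·-1^3 = -1.
(a,b)_53: α=4, u≡29; β=2, v≡15 (mod 53); (29|53)=+1, (15|53)=+1; sign (−1)^0·+1^2·+1^4 = +1.
Ram(-2780661, 135642) = {2, 37, 41, 47}; no ℚ_2-point on the conic.

[2, 37, 41, 47]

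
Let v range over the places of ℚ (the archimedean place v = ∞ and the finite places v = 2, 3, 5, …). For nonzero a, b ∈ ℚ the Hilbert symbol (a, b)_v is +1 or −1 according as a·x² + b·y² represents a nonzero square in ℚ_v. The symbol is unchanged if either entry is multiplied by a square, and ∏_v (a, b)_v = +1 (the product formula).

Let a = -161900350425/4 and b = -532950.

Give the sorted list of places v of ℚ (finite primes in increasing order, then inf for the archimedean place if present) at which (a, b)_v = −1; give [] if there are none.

(a, b) ≡ (-57, -21318) mod (ℚ^×)²; places V = {2, 3, 5, 11, 17, 19, ∞}.
(a,b)_2: α=-2, β=1; u≡7, v≡5 (mod 8); ε(u)ε(v)=1·0, αω(v)=-2·1, βω(u)=1·0; sum ≡ 0  ⇒  +1.
(a,b)_11: α=2, u≡4; β=1, v≡5 (mod 11); (4|11)=+1, (5|11)=+1; sign (−1)^0·+1^1·+1^2 = +1.
(a,b)_5: α=2, u≡2; β=2, v≡2 (mod 5); (2|5)=-1, (2|5)=-1; sign (−1)^0·-1^2·-1^2 = +1.
(a,b)_19: α=3, u≡6; β=1, v≡13 (mod 19); (6|19)=+1, (13|19)=-1; sign (−1)^1·+1^1·-1^3 = +1.
(a,b)_∞: sgn(-57)=−, sgn(-21318)=−, so -1.
(a,b)_3: α=3, u≡2; β=1, v≡1 (mod 3); (2|3)=-1, (1|3)=+1; sign (−1)^1·-1^1·+1^3 = +1.
(a,b)_17: α=2, u≡3; β=1, v≡15 (mod 17); (3|17)=-1, (15|17)=+1; sign (−1)^0·-1^1·+1^2 = -1.
Ram(-57, -21318) = {17, ∞}; no ℚ_17-point on the conic.

[17, inf]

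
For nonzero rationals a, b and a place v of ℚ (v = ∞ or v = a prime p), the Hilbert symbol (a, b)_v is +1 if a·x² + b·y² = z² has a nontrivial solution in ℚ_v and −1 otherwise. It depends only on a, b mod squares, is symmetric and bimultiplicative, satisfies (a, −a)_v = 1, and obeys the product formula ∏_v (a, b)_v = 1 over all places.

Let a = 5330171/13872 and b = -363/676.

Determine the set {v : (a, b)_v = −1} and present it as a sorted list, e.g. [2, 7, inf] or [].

Mod squares: a ≡ 2697, b ≡ -3. Check v ∈ {∞, 2, 3, 7, 11, 13, 17, 29, 31}.
v=17: a=17^-2·(≡3), b=17^0·(≡10) mod 17; (3|17)=-1, (10|17)=-1; (−1)^{-2·0·8}·(-1)^0·(-1)^-2 = +1.
v=29: a=29^1·(≡20), b=29^0·(≡8) mod 29; (20|29)=+1, (8|29)=-1; (−1)^{1·0·14}·(+1)^0·(-1)^1 = -1.
v=7: a=7^2·(≡4), b=7^0·(≡2) mod 7; (4|7)=+1, (2|7)=+1; (−1)^{2·0·3}·(+1)^0·(+1)^2 = +1.
v=3: a=3^-1·(≡2), b=3^1·(≡2) mod 3; (2|3)=-1, (2|3)=-1; (−1)^{-1·1·1}·(-1)^1·(-1)^-1 = -1.
v=∞: 2697 > 0 and -3 < 0  ⇒  (a,b)_∞ = +1.
v=31: a=31^1·(≡1), b=31^0·(≡14) mod 31; (1|31)=+1, (14|31)=+1; (−1)^{1·0·15}·(+1)^0·(+1)^1 = +1.
v=2: v_2(a)=-4, v_2(b)=-2; units ≡ 1, 5 (mod 8); ε·ε+αω+βω = 0·0+-4·1+-2·0 ≡ 0  ⇒  (a,b)_2 = +1.
v=11: a=11^2·(≡7), b=11^2·(≡6) mod 11; (7|11)=-1, (6|11)=-1; (−1)^{2·2·5}·(-1)^2·(-1)^2 = +1.
v=13: a=13^0·(≡2), b=13^-2·(≡10) mod 13; (2|13)=-1, (10|13)=+1; (−1)^{0·-2·6}·(-1)^-2·(+1)^0 = +1.
(2697, -3 / ℚ) ramifies at {3, 29}: a division algebra.

[3, 29]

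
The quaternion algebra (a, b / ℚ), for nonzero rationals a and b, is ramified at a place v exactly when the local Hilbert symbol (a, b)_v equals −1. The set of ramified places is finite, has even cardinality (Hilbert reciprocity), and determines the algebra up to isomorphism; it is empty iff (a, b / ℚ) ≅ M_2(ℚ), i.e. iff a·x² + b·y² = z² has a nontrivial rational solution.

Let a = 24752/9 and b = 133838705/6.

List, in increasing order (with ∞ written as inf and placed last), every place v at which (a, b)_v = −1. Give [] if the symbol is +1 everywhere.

Mod squares: a ≡ 1547, b ≡ 39270. Check v ∈ {∞, 2, 3, 5, 7, 11, 13, 17}.
v=7: a=7^1·(≡4), b=7^1·(≡6) mod 7; (4|7)=+1, (6|7)=-1; (−1)^{1·1·3}·(+1)^1·(-1)^1 = +1.
v=11: a=11^0·(≡10), b=11^3·(≡8) mod 11; (10|11)=-1, (8|11)=-1; (−1)^{0·3·5}·(-1)^3·(-1)^0 = -1.
v=5: a=5^0·(≡3), b=5^1·(≡1) mod 5; (3|5)=-1, (1|5)=+1; (−1)^{0·1·2}·(-1)^1·(+1)^0 = -1.
v=3: a=3^-2·(≡2), b=3^-1·(≡1) mod 3; (2|3)=-1, (1|3)=+1; (−1)^{-2·-1·1}·(-1)^-1·(+1)^-2 = -1.
v=17: a=17^1·(≡5), b=17^1·(≡2) mod 17; (5|17)=-1, (2|17)=+1; (−1)^{1·1·8}·(-1)^1·(+1)^1 = -1.
v=2: v_2(a)=4, v_2(b)=-1; units ≡ 3, 3 (mod 8); ε·ε+αω+βω = 1·1+4·1+-1·1 ≡ 0  ⇒  (a,b)_2 = +1.
v=13: a=13^1·(≡5), b=13^2·(≡4) mod 13; (5|13)=-1, (4|13)=+1; (−1)^{1·2·6}·(-1)^2·(+1)^1 = +1.
v=∞: 1547 > 0 and 39270 > 0  ⇒  (a,b)_∞ = +1.
(1547, 39270 / ℚ) ramifies at {3, 5, 11, 17}: a division algebra.

[3, 5, 11, 17]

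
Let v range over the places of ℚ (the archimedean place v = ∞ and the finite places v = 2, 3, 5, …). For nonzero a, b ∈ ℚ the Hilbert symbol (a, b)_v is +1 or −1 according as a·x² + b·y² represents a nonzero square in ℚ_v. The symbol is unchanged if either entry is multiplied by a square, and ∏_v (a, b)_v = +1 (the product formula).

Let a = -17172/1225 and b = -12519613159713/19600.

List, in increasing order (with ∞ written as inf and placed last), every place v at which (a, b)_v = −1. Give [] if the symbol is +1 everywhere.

Mod squares: a ≡ -53, b ≡ -1457. Check v ∈ {∞, 2, 3, 5, 7, 11, 31, 47, 53}.
v=7: a=7^-2·(≡5), b=7^-2·(≡5) mod 7; (5|7)=-1, (5|7)=-1; (−1)^{-2·-2·3}·(-1)^-2·(-1)^-2 = +1.
v=11: a=11^0·(≡8), b=11^2·(≡8) mod 11; (8|11)=-1, (8|11)=-1; (−1)^{0·2·5}·(-1)^2·(-1)^0 = +1.
v=53: a=53^1·(≡52), b=53^4·(≡33) mod 53; (52|53)=+1, (33|53)=-1; (−1)^{1·4·26}·(+1)^4·(-1)^1 = -1.
v=31: a=31^0·(≡4), b=31^1·(≡26) mod 31; (4|31)=+1, (26|31)=-1; (−1)^{0·1·15}·(+1)^1·(-1)^0 = +1.
v=2: v_2(a)=2, v_2(b)=-4; units ≡ 3, 7 (mod 8); ε·ε+αω+βω = 1·1+2·0+-4·1 ≡ 1  ⇒  (a,b)_2 = -1.
v=3: a=3^4·(≡1), b=3^2·(≡1) mod 3; (1|3)=+1, (1|3)=+1; (−1)^{4·2·1}·(+1)^2·(+1)^4 = +1.
v=47: a=47^0·(≡10), b=47^1·(≡25) mod 47; (10|47)=-1, (25|47)=+1; (−1)^{0·1·23}·(-1)^1·(+1)^0 = -1.
v=∞: -53 < 0 and -1457 < 0  ⇒  (a,b)_∞ = -1.
v=5: a=5^-2·(≡2), b=5^-2·(≡3) mod 5; (2|5)=-1, (3|5)=-1; (−1)^{-2·-2·2}·(-1)^-2·(-1)^-2 = +1.
(-53, -1457 / ℚ) ramifies at {2, 47, 53, ∞}: a division algebra.

[2, 47, 53, inf]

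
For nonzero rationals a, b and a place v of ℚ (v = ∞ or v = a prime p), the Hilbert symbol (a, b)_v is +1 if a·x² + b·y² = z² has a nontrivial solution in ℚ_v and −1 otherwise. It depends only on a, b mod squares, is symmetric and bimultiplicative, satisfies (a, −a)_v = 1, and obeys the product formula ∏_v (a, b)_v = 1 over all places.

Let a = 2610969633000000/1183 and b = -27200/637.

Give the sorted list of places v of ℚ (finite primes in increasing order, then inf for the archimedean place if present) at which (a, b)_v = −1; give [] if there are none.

[2, 7, 13, 17]

(a, b) ≡ (119, -221) mod (ℚ^×)²; places V = {2, 3, 5, 7, 13, 17, ∞}.
(a,b)_13: α=-2, u≡11; β=-1, v≡10 (mod 13); (11|13)=-1, (10|13)=+1; sign (−1)^0·-1^-1·+1^-2 = -1.
(a,b)_17: α=3, u≡7; β=1, v≡4 (mod 17); (7|17)=-1, (4|17)=+1; sign (−1)^0·-1^1·+1^3 = -1.
(a,b)_2: α=6, β=6; u≡7, v≡3 (mod 8); ε(u)ε(v)=1·1, αω(v)=6·1, βω(u)=6·0; sum ≡ 1  ⇒  -1.
(a,b)_∞: sgn(119)=+, sgn(-221)=−, so +1.
(a,b)_3: α=12, u≡2; β=0, v≡1 (mod 3); (2|3)=-1, (1|3)=+1; sign (−1)^0·-1^0·+1^12 = +1.
(a,b)_5: α=6, u≡4; β=2, v≡1 (mod 5); (4|5)=+1, (1|5)=+1; sign (−1)^0·+1^2·+1^6 = +1.
(a,b)_7: α=-1, u≡6; β=-2, v≡5 (mod 7); (6|7)=-1, (5|7)=-1; sign (−1)^0·-1^-2·-1^-1 = -1.
(119, -221 / ℚ) ramifies at {2, 7, 13, 17}: a division algebra.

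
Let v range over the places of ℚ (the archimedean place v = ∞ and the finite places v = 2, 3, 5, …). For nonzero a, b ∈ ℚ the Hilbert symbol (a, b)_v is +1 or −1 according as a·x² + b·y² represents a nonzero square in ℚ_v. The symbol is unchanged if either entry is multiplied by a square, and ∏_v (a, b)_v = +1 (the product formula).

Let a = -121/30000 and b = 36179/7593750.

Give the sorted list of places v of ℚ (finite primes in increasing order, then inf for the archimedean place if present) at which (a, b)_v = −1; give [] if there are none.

Mod squares: a ≡ -3, b ≡ 1794. Check v ∈ {∞, 2, 3, 5, 11, 13, 23}.
v=23: a=23^0·(≡5), b=23^1·(≡9) mod 23; (5|23)=-1, (9|23)=+1; (−1)^{0·1·11}·(-1)^1·(+1)^0 = -1.
v=13: a=13^0·(≡1), b=13^1·(≡5) mod 13; (1|13)=+1, (5|13)=-1; (−1)^{0·1·6}·(+1)^1·(-1)^0 = +1.
v=2: v_2(a)=-4, v_2(b)=-1; units ≡ 5, 1 (mod 8); ε·ε+αω+βω = 0·0+-4·0+-1·1 ≡ 1  ⇒  (a,b)_2 = -1.
v=3: a=3^-1·(≡2), b=3^-5·(≡1) mod 3; (2|3)=-1, (1|3)=+1; (−1)^{-1·-5·1}·(-1)^-5·(+1)^-1 = +1.
v=11: a=11^2·(≡7), b=11^2·(≡9) mod 11; (7|11)=-1, (9|11)=+1; (−1)^{2·2·5}·(-1)^2·(+1)^2 = +1.
v=∞: -3 < 0 and 1794 > 0  ⇒  (a,b)_∞ = +1.
v=5: a=5^-4·(≡3), b=5^-6·(≡4) mod 5; (3|5)=-1, (4|5)=+1; (−1)^{-4·-6·2}·(-1)^-6·(+1)^-4 = +1.
Ram(-3, 1794) = {2, 23}; no ℚ_2-point on the conic.

[2, 23]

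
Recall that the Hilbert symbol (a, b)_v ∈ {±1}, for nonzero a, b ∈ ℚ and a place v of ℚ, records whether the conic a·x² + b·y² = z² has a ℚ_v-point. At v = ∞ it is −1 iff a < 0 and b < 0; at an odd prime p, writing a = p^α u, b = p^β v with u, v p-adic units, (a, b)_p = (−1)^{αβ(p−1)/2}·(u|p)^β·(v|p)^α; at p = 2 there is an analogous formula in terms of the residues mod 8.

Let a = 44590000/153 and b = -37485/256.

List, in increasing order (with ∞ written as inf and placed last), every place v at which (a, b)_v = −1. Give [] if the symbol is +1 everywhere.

[2, 5, 7, 13]

Mod squares: a ≡ 1547, b ≡ -85. Check v ∈ {∞, 2, 3, 5, 7, 13, 17}.
v=5: a=5^4·(≡3), b=5^1·(≡3) mod 5; (3|5)=-1, (3|5)=-1; (−1)^{4·1·2}·(-1)^1·(-1)^4 = -1.
v=7: a=7^3·(≡4), b=7^2·(≡3) mod 7; (4|7)=+1, (3|7)=-1; (−1)^{3·2·3}·(+1)^2·(-1)^3 = -1.
v=2: v_2(a)=4, v_2(b)=-8; units ≡ 3, 3 (mod 8); ε·ε+αω+βω = 1·1+4·1+-8·1 ≡ 1  ⇒  (a,b)_2 = -1.
v=13: a=13^1·(≡8), b=13^0·(≡8) mod 13; (8|13)=-1, (8|13)=-1; (−1)^{1·0·6}·(-1)^0·(-1)^1 = -1.
v=3: a=3^-2·(≡2), b=3^2·(≡2) mod 3; (2|3)=-1, (2|3)=-1; (−1)^{-2·2·1}·(-1)^2·(-1)^-2 = +1.
v=17: a=17^-1·(≡6), b=17^1·(≡5) mod 17; (6|17)=-1, (5|17)=-1; (−1)^{-1·1·8}·(-1)^1·(-1)^-1 = +1.
v=∞: 1547 > 0 and -85 < 0  ⇒  (a,b)_∞ = +1.
|Ram(1547, -85)| = 4, even; anisotropic at {2, 5, 7, 13}.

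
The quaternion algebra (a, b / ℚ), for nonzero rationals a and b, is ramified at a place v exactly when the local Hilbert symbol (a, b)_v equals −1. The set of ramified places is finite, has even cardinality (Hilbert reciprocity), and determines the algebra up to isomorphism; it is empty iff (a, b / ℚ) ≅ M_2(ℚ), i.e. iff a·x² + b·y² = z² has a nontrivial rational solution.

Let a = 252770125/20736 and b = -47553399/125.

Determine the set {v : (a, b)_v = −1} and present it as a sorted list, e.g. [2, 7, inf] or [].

[31, 37]

Mod squares: a ≡ 10110805, b ≡ -326155. Check v ∈ {∞, 2, 3, 5, 31, 37, 41, 43}.
v=41: a=41^1·(≡25), b=41^1·(≡5) mod 41; (25|41)=+1, (5|41)=+1; (−1)^{1·1·20}·(+1)^1·(+1)^1 = +1.
v=∞: 10110805 > 0 and -326155 < 0  ⇒  (a,b)_∞ = +1.
v=37: a=37^1·(≡22), b=37^1·(≡3) mod 37; (22|37)=-1, (3|37)=+1; (−1)^{1·1·18}·(-1)^1·(+1)^1 = -1.
v=5: a=5^3·(≡1), b=5^-3·(≡1) mod 5; (1|5)=+1, (1|5)=+1; (−1)^{3·-3·2}·(+1)^-3·(+1)^3 = +1.
v=43: a=43^1·(≡6), b=43^1·(≡37) mod 43; (6|43)=+1, (37|43)=-1; (−1)^{1·1·21}·(+1)^1·(-1)^1 = +1.
v=3: a=3^-4·(≡1), b=3^6·(≡2) mod 3; (1|3)=+1, (2|3)=-1; (−1)^{-4·6·1}·(+1)^6·(-1)^-4 = +1.
v=2: v_2(a)=-8, v_2(b)=0; units ≡ 5, 5 (mod 8); ε·ε+αω+βω = 0·0+-8·1+0·1 ≡ 0  ⇒  (a,b)_2 = +1.
v=31: a=31^1·(≡8), b=31^0·(≡12) mod 31; (8|31)=+1, (12|31)=-1; (−1)^{1·0·15}·(+1)^0·(-1)^1 = -1.
|Ram(10110805, -326155)| = 2, even; anisotropic at {31, 37}.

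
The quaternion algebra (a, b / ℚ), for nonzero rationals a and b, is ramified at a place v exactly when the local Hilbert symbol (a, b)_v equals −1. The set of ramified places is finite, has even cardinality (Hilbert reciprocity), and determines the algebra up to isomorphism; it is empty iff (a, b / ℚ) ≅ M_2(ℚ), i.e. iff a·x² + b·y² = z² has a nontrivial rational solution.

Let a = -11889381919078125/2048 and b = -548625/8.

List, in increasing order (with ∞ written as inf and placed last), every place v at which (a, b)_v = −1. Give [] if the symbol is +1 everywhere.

[5, 11, 19, inf]

Mod squares: a ≡ -8778, b ≡ -43890. Check v ∈ {∞, 2, 3, 5, 7, 11, 19}.
v=7: a=7^3·(≡3), b=7^1·(≡4) mod 7; (3|7)=-1, (4|7)=+1; (−1)^{3·1·3}·(-1)^1·(+1)^3 = +1.
v=11: a=11^3·(≡3), b=11^1·(≡4) mod 11; (3|11)=+1, (4|11)=+1; (−1)^{3·1·5}·(+1)^1·(+1)^3 = -1.
v=3: a=3^5·(≡2), b=3^1·(≡1) mod 3; (2|3)=-1, (1|3)=+1; (−1)^{5·1·1}·(-1)^1·(+1)^5 = +1.
v=5: a=5^6·(≡3), b=5^3·(≡2) mod 5; (3|5)=-1, (2|5)=-1; (−1)^{6·3·2}·(-1)^3·(-1)^6 = -1.
v=19: a=19^3·(≡12), b=19^1·(≡3) mod 19; (12|19)=-1, (3|19)=-1; (−1)^{3·1·9}·(-1)^1·(-1)^3 = -1.
v=2: v_2(a)=-11, v_2(b)=-3; units ≡ 3, 7 (mod 8); ε·ε+αω+βω = 1·1+-11·0+-3·1 ≡ 0  ⇒  (a,b)_2 = +1.
v=∞: -8778 < 0 and -43890 < 0  ⇒  (a,b)_∞ = -1.
Ram(-8778, -43890) = {5, 11, 19, ∞}; no ℚ_5-point on the conic.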